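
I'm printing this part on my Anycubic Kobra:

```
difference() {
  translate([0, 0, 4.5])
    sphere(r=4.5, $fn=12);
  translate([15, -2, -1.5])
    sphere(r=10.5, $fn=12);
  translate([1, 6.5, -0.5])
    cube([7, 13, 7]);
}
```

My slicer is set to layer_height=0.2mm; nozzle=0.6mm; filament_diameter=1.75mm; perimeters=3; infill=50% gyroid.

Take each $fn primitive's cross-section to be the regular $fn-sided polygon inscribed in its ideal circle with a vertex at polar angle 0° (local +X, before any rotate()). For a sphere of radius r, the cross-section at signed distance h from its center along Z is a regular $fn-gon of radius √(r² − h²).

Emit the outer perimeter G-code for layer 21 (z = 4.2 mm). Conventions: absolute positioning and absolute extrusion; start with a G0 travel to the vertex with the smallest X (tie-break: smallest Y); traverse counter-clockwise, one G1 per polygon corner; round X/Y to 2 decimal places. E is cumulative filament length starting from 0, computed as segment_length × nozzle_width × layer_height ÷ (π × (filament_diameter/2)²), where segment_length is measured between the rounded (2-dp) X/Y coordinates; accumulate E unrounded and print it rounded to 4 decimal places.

G0 X-4.49 Y0.00 Z4.20
G1 X-3.89 Y-2.24 E0.1157
G1 X-2.24 Y-3.89 E0.2321
G1 X0.00 Y-4.49 E0.3478
G1 X2.24 Y-3.89 E0.4635
G1 X3.89 Y-2.24 E0.5799
G1 X4.49 Y0.00 E0.6956
G1 X3.89 Y2.24 E0.8113
G1 X2.24 Y3.89 E0.9277
G1 X0.00 Y4.49 E1.0434
G1 X-2.24 Y3.89 E1.1591
G1 X-3.89 Y2.24 E1.2755
G1 X-4.49 Y0.00 E1.3912

At z = 4.2 mm: the r=4.5 sphere contributes a regular 12-gon of circumradius √(4.5²−0.3²) = 4.490; the sphere at (15, -2): section is a regular 12-gon, circumradius = √(r²−h²) = √(10.5²−5.7²) = 8.818; the cube at (1, 6.5) (footprint 7×13) is included at this height; Taking the first minus the rest: starting from the r=4.5 sphere, the r=10.5 sphere at (15, -2) misses the remaining region (no effect); the 7×13 cube at (1, 6.5) misses the remaining region (no effect) — 1 connected region. The outline is a single polygon with 12 vertices. Extrusion per mm of travel: 0.6 × 0.2 / (π × 0.875²) = 0.049890. Accumulating E over each segment gives final E = 1.3912.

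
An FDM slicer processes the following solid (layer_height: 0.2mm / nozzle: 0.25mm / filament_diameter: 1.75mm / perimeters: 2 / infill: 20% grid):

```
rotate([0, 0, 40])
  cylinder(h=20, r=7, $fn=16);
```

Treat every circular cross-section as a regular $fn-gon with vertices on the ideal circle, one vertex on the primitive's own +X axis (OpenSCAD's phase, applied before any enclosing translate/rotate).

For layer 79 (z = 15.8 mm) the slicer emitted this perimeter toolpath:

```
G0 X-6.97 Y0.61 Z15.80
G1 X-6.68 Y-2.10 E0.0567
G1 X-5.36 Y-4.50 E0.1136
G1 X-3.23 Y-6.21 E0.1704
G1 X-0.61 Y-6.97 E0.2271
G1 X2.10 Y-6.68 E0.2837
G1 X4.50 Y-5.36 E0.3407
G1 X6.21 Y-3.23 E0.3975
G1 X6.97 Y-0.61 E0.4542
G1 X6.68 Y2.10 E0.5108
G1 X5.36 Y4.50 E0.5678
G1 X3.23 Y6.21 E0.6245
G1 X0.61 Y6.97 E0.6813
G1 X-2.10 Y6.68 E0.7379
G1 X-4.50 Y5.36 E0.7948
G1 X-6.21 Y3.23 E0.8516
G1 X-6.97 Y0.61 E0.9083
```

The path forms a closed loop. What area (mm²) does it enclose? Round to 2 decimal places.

149.98 mm²

Apply the shoelace formula to the sequence of (X, Y) vertices; enclosed area = 149.98 mm².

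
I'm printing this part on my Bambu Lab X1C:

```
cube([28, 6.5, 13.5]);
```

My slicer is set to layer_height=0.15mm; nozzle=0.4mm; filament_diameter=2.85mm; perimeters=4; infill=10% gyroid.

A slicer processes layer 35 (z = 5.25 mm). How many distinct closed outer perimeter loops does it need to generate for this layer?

At z = 5.25 mm: the 28×6.5 cube contributes its full rectangle. The result has 1 disconnected region.

1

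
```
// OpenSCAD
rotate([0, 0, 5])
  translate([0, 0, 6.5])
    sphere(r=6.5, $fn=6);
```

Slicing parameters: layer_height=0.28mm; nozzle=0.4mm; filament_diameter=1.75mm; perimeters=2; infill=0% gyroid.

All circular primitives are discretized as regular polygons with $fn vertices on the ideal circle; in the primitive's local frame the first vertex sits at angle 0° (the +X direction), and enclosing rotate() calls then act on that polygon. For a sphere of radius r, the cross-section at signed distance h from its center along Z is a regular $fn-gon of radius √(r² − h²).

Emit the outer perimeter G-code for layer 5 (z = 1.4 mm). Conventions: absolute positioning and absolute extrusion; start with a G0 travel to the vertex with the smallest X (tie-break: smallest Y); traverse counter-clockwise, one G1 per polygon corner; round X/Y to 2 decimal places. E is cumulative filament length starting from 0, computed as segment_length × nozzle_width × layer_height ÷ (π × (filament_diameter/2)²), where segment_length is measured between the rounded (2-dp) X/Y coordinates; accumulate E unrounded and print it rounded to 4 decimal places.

G0 X-4.01 Y-0.35 Z1.40
G1 X-1.70 Y-3.65 E0.1876
G1 X2.31 Y-3.30 E0.3750
G1 X4.01 Y0.35 E0.5625
G1 X1.70 Y3.65 E0.7501
G1 X-2.31 Y3.30 E0.9375
G1 X-4.01 Y-0.35 E1.1250

At z = 1.4 mm: the r=6.5 sphere contributes a regular 6-gon of circumradius √(6.5²−5.1²) = 4.030; (whole slice rotated 5° about Z — lengths, areas and connectivity unchanged). The outline is a single polygon with 6 vertices. Extrusion per mm of travel: 0.4 × 0.28 / (π × 0.875²) = 0.046564. Accumulating E over each segment gives final E = 1.1250.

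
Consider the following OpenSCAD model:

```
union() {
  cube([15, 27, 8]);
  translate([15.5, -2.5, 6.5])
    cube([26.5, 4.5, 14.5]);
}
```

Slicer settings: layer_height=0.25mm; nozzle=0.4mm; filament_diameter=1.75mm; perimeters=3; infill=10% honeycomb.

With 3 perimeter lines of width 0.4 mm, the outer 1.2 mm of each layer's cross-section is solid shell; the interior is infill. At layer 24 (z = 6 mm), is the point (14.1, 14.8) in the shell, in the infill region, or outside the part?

At z = 6 mm: the cube (footprint 15×27) is included at this height; the cube at (15.5, -2.5) does not reach this height (z outside [6.5, 21]); Merging all regions: only the 15×27 cube is present, so the union is just that shape — 1 connected region. Overall, the cross-section is a single solid region. The nearest boundary edge runs (15.00, 0.00)→(15.00, 27.00); distance from the point to it = 0.90 mm. The point is inside the cross-section, 0.90 mm from the nearest boundary — within the 1.2 mm shell band (3 × 0.4).

shell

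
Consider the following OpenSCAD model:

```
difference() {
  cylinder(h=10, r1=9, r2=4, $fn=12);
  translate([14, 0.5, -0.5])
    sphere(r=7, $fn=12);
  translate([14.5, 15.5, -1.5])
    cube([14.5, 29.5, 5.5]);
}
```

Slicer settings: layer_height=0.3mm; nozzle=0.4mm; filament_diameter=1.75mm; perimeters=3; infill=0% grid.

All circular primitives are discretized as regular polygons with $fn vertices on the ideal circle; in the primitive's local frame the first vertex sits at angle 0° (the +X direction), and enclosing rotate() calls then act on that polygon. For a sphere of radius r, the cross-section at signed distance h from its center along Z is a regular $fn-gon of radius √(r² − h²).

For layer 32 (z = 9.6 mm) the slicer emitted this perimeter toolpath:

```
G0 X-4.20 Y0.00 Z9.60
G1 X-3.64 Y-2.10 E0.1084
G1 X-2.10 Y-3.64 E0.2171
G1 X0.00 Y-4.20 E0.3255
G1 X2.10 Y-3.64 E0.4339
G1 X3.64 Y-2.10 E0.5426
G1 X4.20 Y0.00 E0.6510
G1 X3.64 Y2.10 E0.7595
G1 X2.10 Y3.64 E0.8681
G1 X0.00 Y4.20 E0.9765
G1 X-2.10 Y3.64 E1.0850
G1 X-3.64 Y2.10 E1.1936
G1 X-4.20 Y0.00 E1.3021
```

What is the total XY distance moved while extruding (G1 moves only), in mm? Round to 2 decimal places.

Sum the Euclidean lengths of each G1 segment: total = 26.10 mm.

26.10 mm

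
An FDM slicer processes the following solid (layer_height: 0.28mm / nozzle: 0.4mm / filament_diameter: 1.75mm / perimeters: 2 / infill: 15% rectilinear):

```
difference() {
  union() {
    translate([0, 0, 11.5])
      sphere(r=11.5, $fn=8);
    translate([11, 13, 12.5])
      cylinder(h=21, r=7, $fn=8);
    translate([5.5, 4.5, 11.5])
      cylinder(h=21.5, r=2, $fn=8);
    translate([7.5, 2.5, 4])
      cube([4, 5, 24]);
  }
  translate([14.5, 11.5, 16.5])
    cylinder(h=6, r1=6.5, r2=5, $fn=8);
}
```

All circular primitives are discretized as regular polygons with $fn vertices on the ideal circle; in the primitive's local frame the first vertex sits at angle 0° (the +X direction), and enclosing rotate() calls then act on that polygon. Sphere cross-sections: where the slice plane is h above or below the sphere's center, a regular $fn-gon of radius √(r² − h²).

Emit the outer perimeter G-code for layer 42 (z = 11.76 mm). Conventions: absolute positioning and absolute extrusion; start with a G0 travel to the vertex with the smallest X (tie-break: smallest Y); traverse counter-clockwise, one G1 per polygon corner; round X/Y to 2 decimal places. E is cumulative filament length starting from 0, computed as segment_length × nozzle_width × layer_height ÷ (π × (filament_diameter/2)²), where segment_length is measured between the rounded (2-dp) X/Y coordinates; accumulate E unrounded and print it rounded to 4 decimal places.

G0 X-11.50 Y0.00 Z11.76
G1 X-8.13 Y-8.13 E0.4098
G1 X0.00 Y-11.50 E0.8196
G1 X8.13 Y-8.13 E1.2294
G1 X11.50 Y0.00 E1.6392
G1 X10.46 Y2.50 E1.7653
G1 X11.50 Y2.50 E1.8137
G1 X11.50 Y7.50 E2.0465
G1 X8.39 Y7.50 E2.1913
G1 X8.13 Y8.13 E2.2231
G1 X0.00 Y11.50 E2.6329
G1 X-8.13 Y8.13 E3.0427
G1 X-11.50 Y0.00 E3.4525

At z = 11.76 mm: the sphere: section is a regular 8-gon, circumradius = √(r²−h²) = √(11.5²−0.26²) = 11.497; the cylinder at (11, 13) is not intersected at this z (z outside [12.5, 33.5]); the r=2 cylinder at (5.5, 4.5) gives a regular 8-gon of circumradius 2 (constant along its height); the 4×5 cube at (7.5, 2.5) contributes its full rectangle; Merging all regions: the regions partially overlap (shared area 20.94 mm²), so overlapping operands fuse into one piece — 1 connected region; the cone at (14.5, 11.5) does not reach this height (z outside [16.5, 22.5]); Taking the first minus the rest: none of the subtracted shapes is present at this height, so that combined region is unchanged — 1 connected region. The outline is a single polygon with 12 vertices. Extrusion per mm of travel: 0.4 × 0.28 / (π × 0.875²) = 0.046564. Accumulating E over each segment gives final E = 3.4525.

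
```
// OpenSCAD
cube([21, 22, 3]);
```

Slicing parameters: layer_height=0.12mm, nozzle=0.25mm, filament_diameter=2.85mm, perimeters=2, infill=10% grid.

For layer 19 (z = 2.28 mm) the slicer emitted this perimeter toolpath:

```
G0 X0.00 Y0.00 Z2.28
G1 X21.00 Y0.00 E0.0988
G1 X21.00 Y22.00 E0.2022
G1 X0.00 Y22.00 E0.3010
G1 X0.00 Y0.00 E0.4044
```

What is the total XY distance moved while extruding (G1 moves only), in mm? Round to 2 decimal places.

Sum the Euclidean lengths of each G1 segment: total = 86.00 mm.

86.00 mm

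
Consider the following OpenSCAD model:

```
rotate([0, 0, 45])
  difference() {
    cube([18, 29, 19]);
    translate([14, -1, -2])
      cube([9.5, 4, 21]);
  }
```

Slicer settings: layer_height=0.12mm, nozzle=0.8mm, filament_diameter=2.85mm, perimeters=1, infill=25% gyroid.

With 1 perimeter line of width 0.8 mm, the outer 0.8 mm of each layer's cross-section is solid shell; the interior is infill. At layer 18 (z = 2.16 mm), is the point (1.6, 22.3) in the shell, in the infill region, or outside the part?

At z = 2.16 mm: the 18×29 cube contributes its full rectangle; the cube at (14, -1) (footprint 9.5×4) is included at this height; Taking the first minus the rest: starting from the 18×29 cube, the 9.5×4 cube at (14, -1) partially overlaps it — only the 12.00 mm² overlap (of its 38.00 mm²) is removed, clipping the outline — 1 connected region; (rotated 45° about Z; rotation is an isometry so areas/perimeters/island counts are preserved). Overall, the cross-section is a single solid region. Undo the 45° rotation: the query point maps to (16.900, 14.637) in the un-rotated model frame. The nearest boundary edge runs (18.00, 29.00)→(18.00, 3.00); distance from the point to it = 1.10 mm. The point is inside the cross-section and 1.10 mm from the nearest boundary — more than the 0.8 mm shell width (1 × 0.8), so it's in the infill interior.

infill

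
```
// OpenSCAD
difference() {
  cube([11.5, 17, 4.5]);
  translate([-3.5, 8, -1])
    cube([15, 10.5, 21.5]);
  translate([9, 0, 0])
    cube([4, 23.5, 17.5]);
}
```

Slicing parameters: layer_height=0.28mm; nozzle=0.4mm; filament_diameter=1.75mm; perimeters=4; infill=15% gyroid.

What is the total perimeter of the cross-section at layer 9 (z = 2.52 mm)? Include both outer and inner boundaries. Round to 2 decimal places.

34.00 mm

At z = 2.52 mm: the cube (footprint 11.5×17) is included at this height (perimeter 57.00 mm); the cube at (-3.5, 8) (footprint 15×10.5) is included at this height (perimeter 51.00 mm); the cube at (9, 0) (footprint 4×23.5) is included at this height (perimeter 55.00 mm); After the difference (first − rest): starting from the 11.5×17 cube, the 15×10.5 cube at (-3.5, 8) partially overlaps it — only the 103.50 mm² overlap (of its 157.50 mm²) is removed, clipping the outline; the 4×23.5 cube at (9, 0) partially overlaps it — only the 20.00 mm² overlap (of its 94.00 mm²) is removed, clipping the outline — boundary = 34.00 mm. Overall, the cross-section is a single solid region. Total boundary length (outer) = 34.00 mm.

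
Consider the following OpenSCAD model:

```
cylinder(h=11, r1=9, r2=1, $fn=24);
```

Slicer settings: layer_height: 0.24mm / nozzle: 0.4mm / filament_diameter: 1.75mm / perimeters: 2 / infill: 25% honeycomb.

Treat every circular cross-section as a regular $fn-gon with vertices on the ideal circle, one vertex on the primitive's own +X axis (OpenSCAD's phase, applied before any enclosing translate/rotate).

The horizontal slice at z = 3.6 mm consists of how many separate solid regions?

1

At z = 3.6 mm: the cone: at t=0.327 of its height the radius interpolates to r₁+(r₂−r₁)t = 6.382, giving a regular 24-gon of that circumradius. The result has 1 disconnected region.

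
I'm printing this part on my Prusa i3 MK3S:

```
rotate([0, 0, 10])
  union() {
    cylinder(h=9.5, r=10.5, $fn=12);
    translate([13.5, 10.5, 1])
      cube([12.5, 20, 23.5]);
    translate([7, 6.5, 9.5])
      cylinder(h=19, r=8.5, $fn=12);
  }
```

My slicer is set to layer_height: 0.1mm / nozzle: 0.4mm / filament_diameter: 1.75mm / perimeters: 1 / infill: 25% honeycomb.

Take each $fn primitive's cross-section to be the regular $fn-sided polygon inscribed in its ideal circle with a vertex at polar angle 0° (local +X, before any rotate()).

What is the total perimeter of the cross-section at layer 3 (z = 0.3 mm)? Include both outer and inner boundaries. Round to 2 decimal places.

At z = 0.3 mm: the cylinder: section is a regular 12-gon, circumradius r=10.5 (perimeter = 2·12·10.500·sin(180°/12) = 65.22 mm); the cube at (13.5, 10.5) is not intersected at this z (z outside [1, 24.5]); the cylinder at (7, 6.5) is absent (z outside [9.5, 28.5]); Taking the union: only the r=10.5 cylinder is present, so the union is just that shape — boundary = 65.22 mm; (rotated 10° about Z; rotation is an isometry so areas/perimeters/island counts are preserved). Overall, the cross-section is a single solid region. Total boundary length (outer) = 65.22 mm.

65.22 mm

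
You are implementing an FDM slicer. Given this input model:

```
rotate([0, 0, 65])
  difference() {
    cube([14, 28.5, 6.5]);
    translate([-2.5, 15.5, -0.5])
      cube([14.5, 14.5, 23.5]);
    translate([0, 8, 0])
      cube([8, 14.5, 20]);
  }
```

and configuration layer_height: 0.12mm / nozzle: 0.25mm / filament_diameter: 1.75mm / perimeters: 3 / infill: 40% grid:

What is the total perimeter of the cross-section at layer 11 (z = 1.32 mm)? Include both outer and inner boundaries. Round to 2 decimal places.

85.00 mm

At z = 1.32 mm: the cube (footprint 14×28.5) is included at this height (perimeter 85.00 mm); the cube at (-2.5, 15.5) (footprint 14.5×14.5) is included at this height (perimeter 58.00 mm); the cube at (0, 8) (footprint 8×14.5) is included at this height (perimeter 45.00 mm); Taking the first minus the rest: starting from the 14×28.5 cube, the 14.5×14.5 cube at (-2.5, 15.5) partially overlaps it — only the 156.00 mm² overlap (of its 210.25 mm²) is removed, clipping the outline; the 8×14.5 cube at (0, 8) partially overlaps it — only the 60.00 mm² overlap (of its 116.00 mm²) is removed, clipping the outline — boundary = 85.00 mm; (rotated 65° about Z; rotation is an isometry so areas/perimeters/island counts are preserved). Overall, the cross-section is a single solid region. Total boundary length (outer) = 85.00 mm.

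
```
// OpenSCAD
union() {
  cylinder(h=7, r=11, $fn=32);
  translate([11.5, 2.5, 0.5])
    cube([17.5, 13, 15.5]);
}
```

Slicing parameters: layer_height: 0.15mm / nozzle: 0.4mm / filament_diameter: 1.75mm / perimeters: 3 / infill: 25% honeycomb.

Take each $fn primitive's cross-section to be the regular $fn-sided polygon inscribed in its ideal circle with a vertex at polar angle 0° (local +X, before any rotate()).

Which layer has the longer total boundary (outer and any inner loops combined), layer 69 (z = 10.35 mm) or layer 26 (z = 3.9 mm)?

Layer 69 (z = 10.35): the cylinder does not reach this height (z outside [0, 7]); the cube at (11.5, 2.5) is present — its section is the full 17.5×13 rectangle (perimeter 61.00 mm); Merging all regions: only the 17.5×13 cube at (11.5, 2.5) is present, so the union is just that shape — boundary = 61.00 mm. So its perimeter = 61.00 mm. Layer 26 (z = 3.9): the cylinder: section is a regular 32-gon, circumradius r=11 (perimeter = 2·32·11.000·sin(180°/32) = 69.00 mm); the 17.5×13 cube at (11.5, 2.5) contributes its full rectangle (perimeter 61.00 mm); Taking the union: the 2 present regions are separate (no shared area or edge), so areas and boundary lengths simply add and each stays a separate island — boundary = 130.00 mm. So its perimeter = 130.00 mm. Layer 26 is larger (130.00 vs 61.00 mm).

layer 26 (z = 3.9 mm)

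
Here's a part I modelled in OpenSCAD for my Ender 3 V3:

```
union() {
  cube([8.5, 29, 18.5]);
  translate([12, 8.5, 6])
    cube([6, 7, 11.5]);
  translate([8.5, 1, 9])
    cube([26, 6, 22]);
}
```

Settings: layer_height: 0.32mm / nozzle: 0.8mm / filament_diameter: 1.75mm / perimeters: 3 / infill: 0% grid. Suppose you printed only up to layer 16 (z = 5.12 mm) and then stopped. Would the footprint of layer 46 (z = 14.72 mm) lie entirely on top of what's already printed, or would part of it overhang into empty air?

part overhangs

Compare the two slices. At z = 5.12: the 8.5×29 cube contributes its full rectangle (area 246.50 mm²); the cube at (12, 8.5) does not reach this height (z outside [6, 17.5]); the cube at (8.5, 1) is not intersected at this z (z outside [9, 31]); Merging all regions: only the 8.5×29 cube is present, so the union is just that shape — area = 246.50 mm². At z = 14.72: the 8.5×29 cube contributes its full rectangle (area 246.50 mm²); the cube at (12, 8.5) is present — its section is the full 6×7 rectangle (area 42.00 mm²); the 26×6 cube at (8.5, 1) contributes its full rectangle (area 156.00 mm²); Combining (union): the 3 present regions share edge segments without overlapping in area, so areas simply add but the touching pieces fuse into one outline (the shared edge portions become interior and drop out of the boundary) — area = 444.50 mm². Checking containment: at z = 14.72 the cross-section extends beyond the z = 5.12 cross-section by about 198.00 mm².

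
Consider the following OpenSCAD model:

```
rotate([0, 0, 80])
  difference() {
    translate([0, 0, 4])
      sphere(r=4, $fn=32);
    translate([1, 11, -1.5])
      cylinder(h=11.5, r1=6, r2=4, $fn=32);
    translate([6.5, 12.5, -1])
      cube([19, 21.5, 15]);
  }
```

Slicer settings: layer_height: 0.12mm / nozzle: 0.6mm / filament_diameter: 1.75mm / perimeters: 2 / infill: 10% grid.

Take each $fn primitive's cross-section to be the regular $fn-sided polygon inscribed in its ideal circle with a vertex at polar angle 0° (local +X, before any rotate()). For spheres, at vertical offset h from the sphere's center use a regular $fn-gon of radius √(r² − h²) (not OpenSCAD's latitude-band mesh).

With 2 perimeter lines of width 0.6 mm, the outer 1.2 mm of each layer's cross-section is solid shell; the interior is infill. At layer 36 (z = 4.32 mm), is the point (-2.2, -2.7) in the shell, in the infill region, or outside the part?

At z = 4.32 mm: the sphere: section is a regular 32-gon, circumradius = √(r²−h²) = √(4²−0.32²) = 3.987; the cone at (1, 11) (r1=6→r2=4) has section circumradius 4.988 here — a regular 32-gon; the cube at (6.5, 12.5) (footprint 19×21.5) is included at this height; After the difference (first − rest): starting from the r=4 sphere, the cone at (1, 11) misses the remaining region (no effect); the 19×21.5 cube at (6.5, 12.5) misses the remaining region (no effect) — 1 connected region; (whole slice rotated 80° about Z — lengths, areas and connectivity unchanged). Overall, the cross-section is a single solid region. Undo the 80° rotation: the query point maps to (-3.041, 1.698) in the un-rotated model frame. The nearest boundary edge runs (-3.68, 1.53)→(-3.32, 2.22); distance from the point to it = 0.49 mm. The point is inside the cross-section, 0.49 mm from the nearest boundary — within the 1.2 mm shell band (2 × 0.6).

shell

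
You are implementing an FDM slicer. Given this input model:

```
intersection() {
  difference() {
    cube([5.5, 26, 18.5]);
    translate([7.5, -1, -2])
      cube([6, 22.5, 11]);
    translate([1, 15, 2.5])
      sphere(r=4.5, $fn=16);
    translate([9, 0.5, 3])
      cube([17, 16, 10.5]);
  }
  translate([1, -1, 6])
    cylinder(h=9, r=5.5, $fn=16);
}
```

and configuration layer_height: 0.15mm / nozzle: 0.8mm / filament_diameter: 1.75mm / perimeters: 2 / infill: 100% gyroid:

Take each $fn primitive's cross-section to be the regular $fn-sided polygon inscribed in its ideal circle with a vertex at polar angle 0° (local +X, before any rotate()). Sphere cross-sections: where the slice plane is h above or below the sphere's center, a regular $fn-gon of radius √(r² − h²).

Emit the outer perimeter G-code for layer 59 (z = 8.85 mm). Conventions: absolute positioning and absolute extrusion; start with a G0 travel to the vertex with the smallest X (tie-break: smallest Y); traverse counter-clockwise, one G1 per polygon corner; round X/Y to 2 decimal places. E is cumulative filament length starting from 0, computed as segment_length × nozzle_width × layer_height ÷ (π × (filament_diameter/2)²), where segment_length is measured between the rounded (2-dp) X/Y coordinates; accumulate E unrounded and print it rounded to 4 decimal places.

At z = 8.85 mm: the cube is present — its section is the full 5.5×26 rectangle; the cube at (7.5, -1) (footprint 6×22.5) is included at this height; the sphere at (1, 15) does not reach this height (|z−center|=6.350 > r=4.5); the 17×16 cube at (9, 0.5) contributes its full rectangle; Subtracting the remaining from the first: starting from the 5.5×26 cube, the 6×22.5 cube at (7.5, -1) misses the remaining region (no effect); the 17×16 cube at (9, 0.5) misses the remaining region (no effect) — 1 connected region; the r=5.5 cylinder at (1, -1) gives a regular 16-gon of circumradius 5.5 (constant along its height); Keeping only the common overlap: the r=5.5 cylinder at (1, -1) partially overlaps the result so far; clipping to the common part keeps 21.14 mm² — 1 connected region. The outline is a single polygon with 7 vertices. Extrusion per mm of travel: 0.8 × 0.15 / (π × 0.875²) = 0.049890. Accumulating E over each segment gives final E = 0.9072.

G0 X0.00 Y0.00 Z8.85
G1 X5.50 Y0.00 E0.2744
G1 X5.50 Y1.97 E0.3727
G1 X4.89 Y2.89 E0.4278
G1 X3.10 Y4.08 E0.5350
G1 X1.00 Y4.50 E0.6418
G1 X0.00 Y4.30 E0.6927
G1 X0.00 Y0.00 E0.9072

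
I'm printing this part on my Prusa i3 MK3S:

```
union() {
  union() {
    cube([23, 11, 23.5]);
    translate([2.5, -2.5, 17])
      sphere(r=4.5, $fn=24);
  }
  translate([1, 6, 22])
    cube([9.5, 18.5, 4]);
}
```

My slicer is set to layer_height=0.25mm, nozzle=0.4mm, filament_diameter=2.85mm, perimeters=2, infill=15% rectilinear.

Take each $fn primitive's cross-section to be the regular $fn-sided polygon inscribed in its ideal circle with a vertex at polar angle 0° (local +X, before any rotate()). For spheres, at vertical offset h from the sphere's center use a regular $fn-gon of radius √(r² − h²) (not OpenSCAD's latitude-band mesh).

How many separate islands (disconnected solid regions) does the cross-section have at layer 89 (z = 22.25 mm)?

At z = 22.25 mm: the cube (footprint 23×11) is included at this height; the sphere at (2.5, -2.5) is absent (|z−center|=5.250 > r=4.5); Merging all regions: only the 23×11 cube is present, so the union is just that shape — 1 connected region; the cube at (1, 6) is present — its section is the full 9.5×18.5 rectangle; Merging all regions: the regions partially overlap (shared area 47.50 mm²), so overlapping operands fuse into one piece — 1 connected region. Overall, the cross-section is a single solid region. Island count = 1.

1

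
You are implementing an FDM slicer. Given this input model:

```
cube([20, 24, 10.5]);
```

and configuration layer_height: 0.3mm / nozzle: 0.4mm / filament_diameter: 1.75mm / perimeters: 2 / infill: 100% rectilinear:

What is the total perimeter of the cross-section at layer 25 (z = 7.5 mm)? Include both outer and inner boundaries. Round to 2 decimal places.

At z = 7.5 mm: the 20×24 cube contributes its full rectangle (perimeter 88.00 mm). Overall, the cross-section is a single solid region. Total boundary length (outer) = 88.00 mm.

88.00 mm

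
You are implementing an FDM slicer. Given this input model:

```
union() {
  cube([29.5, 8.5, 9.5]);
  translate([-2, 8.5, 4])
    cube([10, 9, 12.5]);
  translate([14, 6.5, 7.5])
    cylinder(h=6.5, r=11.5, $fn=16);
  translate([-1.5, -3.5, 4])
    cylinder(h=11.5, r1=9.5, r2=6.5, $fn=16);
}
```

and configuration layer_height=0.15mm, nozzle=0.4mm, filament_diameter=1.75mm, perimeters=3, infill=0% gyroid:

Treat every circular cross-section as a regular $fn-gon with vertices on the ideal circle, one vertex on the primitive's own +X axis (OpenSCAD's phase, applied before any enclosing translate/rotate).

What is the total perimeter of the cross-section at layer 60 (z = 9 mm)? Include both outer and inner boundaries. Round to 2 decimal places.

128.77 mm

At z = 9 mm: the cube (footprint 29.5×8.5) is included at this height (perimeter 76.00 mm); the cube at (-2, 8.5) is present — its section is the full 10×9 rectangle (perimeter 38.00 mm); the r=11.5 cylinder at (14, 6.5) contributes a regular 16-gon of circumradius 11.5 (perimeter = 2·16·11.500·sin(180°/16) = 71.79 mm); the cone at (-1.5, -3.5): at t=0.435 of its height the radius interpolates to r₁+(r₂−r₁)t = 8.196, giving a regular 16-gon of that circumradius (perimeter = 2·16·8.196·sin(180°/16) = 51.16 mm); Merging all regions: the regions partially overlap (shared area 228.60 mm²), so the edge portions inside another operand are dropped and the merged outline is re-measured after clipping — boundary = 128.77 mm. Overall, the cross-section is a single solid region. Total boundary length (outer) = 128.77 mm.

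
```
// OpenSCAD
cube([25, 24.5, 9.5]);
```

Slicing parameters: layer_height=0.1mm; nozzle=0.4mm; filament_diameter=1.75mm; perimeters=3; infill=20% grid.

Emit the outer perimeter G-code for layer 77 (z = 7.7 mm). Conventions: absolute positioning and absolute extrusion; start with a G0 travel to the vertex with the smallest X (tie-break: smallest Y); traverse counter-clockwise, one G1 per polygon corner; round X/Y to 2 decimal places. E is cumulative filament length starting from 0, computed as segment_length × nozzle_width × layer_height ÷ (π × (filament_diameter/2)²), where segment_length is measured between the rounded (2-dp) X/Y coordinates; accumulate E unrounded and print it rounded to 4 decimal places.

G0 X0.00 Y0.00 Z7.70
G1 X25.00 Y0.00 E0.4158
G1 X25.00 Y24.50 E0.8232
G1 X0.00 Y24.50 E1.2389
G1 X0.00 Y0.00 E1.6464

At z = 7.7 mm: the cube is present — its section is the full 25×24.5 rectangle. The outline is a single polygon with 4 vertices. Extrusion per mm of travel: 0.4 × 0.1 / (π × 0.875²) = 0.016630. Accumulating E over each segment gives final E = 1.6464.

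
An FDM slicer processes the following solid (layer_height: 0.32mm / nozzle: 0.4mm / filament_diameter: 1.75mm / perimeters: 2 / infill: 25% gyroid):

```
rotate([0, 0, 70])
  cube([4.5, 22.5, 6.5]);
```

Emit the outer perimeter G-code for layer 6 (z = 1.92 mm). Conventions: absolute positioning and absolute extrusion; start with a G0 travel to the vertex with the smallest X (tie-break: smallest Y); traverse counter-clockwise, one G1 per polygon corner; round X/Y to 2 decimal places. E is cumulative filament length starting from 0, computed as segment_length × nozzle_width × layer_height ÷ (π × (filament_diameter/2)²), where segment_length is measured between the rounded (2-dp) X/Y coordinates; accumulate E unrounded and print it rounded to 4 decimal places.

G0 X-21.14 Y7.70 Z1.92
G1 X0.00 Y0.00 E1.1973
G1 X1.54 Y4.23 E1.4369
G1 X-19.60 Y11.92 E2.6340
G1 X-21.14 Y7.70 E2.8730

At z = 1.92 mm: the cube is present — its section is the full 4.5×22.5 rectangle; (whole slice rotated 70° about Z — lengths, areas and connectivity unchanged). The outline is a single polygon with 4 vertices. Extrusion per mm of travel: 0.4 × 0.32 / (π × 0.875²) = 0.053216. Accumulating E over each segment gives final E = 2.8730.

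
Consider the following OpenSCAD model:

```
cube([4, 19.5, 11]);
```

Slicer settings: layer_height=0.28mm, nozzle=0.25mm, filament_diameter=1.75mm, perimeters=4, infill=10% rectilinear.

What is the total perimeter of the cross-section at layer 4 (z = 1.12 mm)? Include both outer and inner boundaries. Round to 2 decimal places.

47.00 mm

At z = 1.12 mm: the cube is present — its section is the full 4×19.5 rectangle (perimeter 47.00 mm). Overall, the cross-section is a single solid region. Total boundary length (outer) = 47.00 mm.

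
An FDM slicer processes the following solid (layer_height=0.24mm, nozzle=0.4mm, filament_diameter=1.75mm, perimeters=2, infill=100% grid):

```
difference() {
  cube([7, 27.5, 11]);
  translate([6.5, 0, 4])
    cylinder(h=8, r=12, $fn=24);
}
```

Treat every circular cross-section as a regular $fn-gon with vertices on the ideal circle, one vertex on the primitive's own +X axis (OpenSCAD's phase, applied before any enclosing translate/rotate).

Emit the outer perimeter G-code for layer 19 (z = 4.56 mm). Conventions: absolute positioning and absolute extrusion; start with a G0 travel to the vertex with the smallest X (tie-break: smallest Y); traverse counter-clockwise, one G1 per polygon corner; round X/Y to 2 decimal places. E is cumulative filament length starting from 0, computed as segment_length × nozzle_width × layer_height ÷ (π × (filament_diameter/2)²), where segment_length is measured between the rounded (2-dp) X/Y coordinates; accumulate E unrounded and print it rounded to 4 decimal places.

At z = 4.56 mm: the cube is present — its section is the full 7×27.5 rectangle; the cylinder at (6.5, 0): section is a regular 24-gon, circumradius r=12; Taking the first minus the rest: starting from the 7×27.5 cube, the r=12 cylinder at (6.5, 0) partially overlaps it — only the 79.53 mm² overlap (of its 447.24 mm²) is removed, clipping the outline — 1 connected region. The outline is a single polygon with 7 vertices. Extrusion per mm of travel: 0.4 × 0.24 / (π × 0.875²) = 0.039912. Accumulating E over each segment gives final E = 1.8942.

G0 X0.00 Y10.01 Z4.56
G1 X0.50 Y10.39 E0.0251
G1 X3.39 Y11.59 E0.1500
G1 X6.50 Y12.00 E0.2752
G1 X7.00 Y11.93 E0.2953
G1 X7.00 Y27.50 E0.9167
G1 X0.00 Y27.50 E1.1961
G1 X0.00 Y10.01 E1.8942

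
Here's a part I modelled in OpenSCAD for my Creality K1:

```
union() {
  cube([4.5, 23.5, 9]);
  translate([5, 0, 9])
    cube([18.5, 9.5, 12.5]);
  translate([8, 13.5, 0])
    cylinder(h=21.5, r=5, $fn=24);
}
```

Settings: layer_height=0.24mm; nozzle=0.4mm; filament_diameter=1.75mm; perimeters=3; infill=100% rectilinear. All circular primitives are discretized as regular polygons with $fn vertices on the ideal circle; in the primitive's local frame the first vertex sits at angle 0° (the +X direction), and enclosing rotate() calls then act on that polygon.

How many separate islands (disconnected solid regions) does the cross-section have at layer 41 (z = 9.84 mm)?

1

At z = 9.84 mm: the cube is absent (z outside [0, 9]); the 18.5×9.5 cube at (5, 0) contributes its full rectangle; the cylinder at (8, 13.5): section is a regular 24-gon, circumradius r=5; Taking the union: the regions partially overlap (shared area 3.91 mm²), so overlapping operands fuse into one piece — 1 connected region. Overall, the cross-section is a single solid region. Island count = 1.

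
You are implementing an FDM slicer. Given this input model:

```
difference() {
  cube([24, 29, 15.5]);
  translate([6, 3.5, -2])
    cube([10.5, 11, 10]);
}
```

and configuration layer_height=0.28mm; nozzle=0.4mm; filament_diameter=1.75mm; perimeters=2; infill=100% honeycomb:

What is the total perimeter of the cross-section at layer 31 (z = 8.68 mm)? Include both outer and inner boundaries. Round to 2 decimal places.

At z = 8.68 mm: the 24×29 cube contributes its full rectangle (perimeter 106.00 mm); the cube at (6, 3.5) is absent (z outside [-2, 8]); Taking the first minus the rest: none of the subtracted shapes is present at this height, so the 24×29 cube is unchanged — boundary = 106.00 mm. Overall, the cross-section is a single solid region. Total boundary length (outer) = 106.00 mm.

106.00 mm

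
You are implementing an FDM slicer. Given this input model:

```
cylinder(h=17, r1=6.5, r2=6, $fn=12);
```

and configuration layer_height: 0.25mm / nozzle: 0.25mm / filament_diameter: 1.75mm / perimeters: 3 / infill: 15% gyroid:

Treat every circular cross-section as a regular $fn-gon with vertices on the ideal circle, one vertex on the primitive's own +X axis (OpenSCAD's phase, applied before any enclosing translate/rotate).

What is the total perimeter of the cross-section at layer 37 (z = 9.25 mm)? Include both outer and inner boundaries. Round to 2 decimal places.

38.69 mm

At z = 9.25 mm: the cone (r1=6.5→r2=6) has section circumradius 6.228 here — a regular 12-gon (perimeter = 2·12·6.228·sin(180°/12) = 38.69 mm). Overall, the cross-section is a single solid region. Total boundary length (outer) = 38.69 mm.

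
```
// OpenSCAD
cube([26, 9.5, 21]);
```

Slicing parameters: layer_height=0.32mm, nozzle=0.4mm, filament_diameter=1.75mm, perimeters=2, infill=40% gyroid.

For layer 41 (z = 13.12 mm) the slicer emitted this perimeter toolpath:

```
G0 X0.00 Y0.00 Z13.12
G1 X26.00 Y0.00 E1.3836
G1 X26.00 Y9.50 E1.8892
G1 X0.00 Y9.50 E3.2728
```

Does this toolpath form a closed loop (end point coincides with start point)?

no

Start point (G0): (0.00, 0.00). End point (last G1): the path does not return to the start — open.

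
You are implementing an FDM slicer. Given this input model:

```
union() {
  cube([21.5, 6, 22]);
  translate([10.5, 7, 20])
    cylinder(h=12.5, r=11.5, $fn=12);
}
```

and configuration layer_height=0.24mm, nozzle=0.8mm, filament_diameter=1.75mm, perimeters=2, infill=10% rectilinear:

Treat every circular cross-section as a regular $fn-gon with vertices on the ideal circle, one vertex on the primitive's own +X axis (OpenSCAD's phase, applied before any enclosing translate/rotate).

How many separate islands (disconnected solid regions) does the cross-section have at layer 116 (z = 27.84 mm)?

At z = 27.84 mm: the cube does not reach this height (z outside [0, 22]); the cylinder at (10.5, 7): section is a regular 12-gon, circumradius r=11.5; Combining (union): only the r=11.5 cylinder at (10.5, 7) is present, so the union is just that shape — 1 connected region. Overall, the cross-section is a single solid region. Island count = 1.

1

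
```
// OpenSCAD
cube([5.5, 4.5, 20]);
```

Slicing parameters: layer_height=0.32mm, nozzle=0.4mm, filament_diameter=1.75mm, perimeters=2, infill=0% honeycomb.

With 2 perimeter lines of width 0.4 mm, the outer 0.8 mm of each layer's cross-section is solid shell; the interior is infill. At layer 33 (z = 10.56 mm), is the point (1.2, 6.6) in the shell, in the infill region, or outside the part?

outside

At z = 10.56 mm: the 5.5×4.5 cube contributes its full rectangle. Overall, the cross-section is a single solid region. The nearest boundary edge runs (5.50, 4.50)→(0.00, 4.50); distance from the point to it = 2.10 mm. The point is not inside any of the regions above, so it lies outside the cross-section (2.10 mm from the nearest boundary).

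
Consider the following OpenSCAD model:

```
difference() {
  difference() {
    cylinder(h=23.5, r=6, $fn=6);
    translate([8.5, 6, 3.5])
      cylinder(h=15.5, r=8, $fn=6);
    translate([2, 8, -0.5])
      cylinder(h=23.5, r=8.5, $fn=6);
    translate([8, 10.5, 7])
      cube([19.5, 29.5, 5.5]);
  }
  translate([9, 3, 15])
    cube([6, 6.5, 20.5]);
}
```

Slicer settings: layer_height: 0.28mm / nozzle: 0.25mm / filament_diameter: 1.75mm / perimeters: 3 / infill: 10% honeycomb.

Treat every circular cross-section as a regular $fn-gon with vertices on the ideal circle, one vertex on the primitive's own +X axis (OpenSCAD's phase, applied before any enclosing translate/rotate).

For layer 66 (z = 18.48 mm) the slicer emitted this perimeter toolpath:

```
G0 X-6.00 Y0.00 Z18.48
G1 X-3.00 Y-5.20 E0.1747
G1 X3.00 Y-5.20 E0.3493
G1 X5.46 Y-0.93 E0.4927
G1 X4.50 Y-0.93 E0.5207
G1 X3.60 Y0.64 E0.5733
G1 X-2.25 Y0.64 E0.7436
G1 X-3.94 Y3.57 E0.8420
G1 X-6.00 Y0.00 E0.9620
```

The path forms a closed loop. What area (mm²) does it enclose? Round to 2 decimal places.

56.50 mm²

Apply the shoelace formula to the sequence of (X, Y) vertices; enclosed area = 56.50 mm².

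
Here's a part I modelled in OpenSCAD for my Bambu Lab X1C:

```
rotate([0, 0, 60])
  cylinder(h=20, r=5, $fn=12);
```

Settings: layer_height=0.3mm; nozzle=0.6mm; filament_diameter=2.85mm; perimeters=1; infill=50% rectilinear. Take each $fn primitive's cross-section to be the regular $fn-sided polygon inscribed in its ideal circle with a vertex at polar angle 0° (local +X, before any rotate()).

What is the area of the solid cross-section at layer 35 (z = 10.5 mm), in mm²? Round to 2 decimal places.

75.00 mm²

At z = 10.5 mm: the r=5 cylinder contributes a regular 12-gon of circumradius 5 (area = (12/2)·5.000²·sin(360°/12) = 75.00 mm²); (whole slice rotated 60° about Z — lengths, areas and connectivity unchanged). Overall, the cross-section is a single solid region. Net area = 75.00 mm².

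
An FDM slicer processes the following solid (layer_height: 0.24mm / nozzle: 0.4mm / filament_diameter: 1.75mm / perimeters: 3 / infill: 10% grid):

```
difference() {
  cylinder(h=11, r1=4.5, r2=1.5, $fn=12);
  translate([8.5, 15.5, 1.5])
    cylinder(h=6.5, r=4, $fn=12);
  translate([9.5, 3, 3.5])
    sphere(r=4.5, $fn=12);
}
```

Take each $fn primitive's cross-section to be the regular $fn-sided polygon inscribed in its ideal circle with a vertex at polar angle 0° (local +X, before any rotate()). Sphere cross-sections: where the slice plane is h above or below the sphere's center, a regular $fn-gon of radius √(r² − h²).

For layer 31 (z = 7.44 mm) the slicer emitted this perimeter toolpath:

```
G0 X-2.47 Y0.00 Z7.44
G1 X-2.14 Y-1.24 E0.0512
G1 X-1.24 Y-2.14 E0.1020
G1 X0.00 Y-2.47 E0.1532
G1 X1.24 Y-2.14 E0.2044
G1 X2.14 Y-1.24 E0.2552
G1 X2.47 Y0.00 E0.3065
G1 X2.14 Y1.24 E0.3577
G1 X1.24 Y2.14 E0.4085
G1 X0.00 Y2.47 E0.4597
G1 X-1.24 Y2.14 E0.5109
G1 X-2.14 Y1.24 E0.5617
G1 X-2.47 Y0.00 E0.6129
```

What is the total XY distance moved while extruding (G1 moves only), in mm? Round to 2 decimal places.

Sum the Euclidean lengths of each G1 segment: total = 15.36 mm.

15.36 mm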